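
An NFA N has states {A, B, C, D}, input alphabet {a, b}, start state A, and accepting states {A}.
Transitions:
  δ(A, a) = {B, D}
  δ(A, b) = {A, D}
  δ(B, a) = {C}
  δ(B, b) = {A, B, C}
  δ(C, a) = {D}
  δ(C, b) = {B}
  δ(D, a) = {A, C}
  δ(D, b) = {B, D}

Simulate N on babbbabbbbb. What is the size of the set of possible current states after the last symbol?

Start: {A}
read b: {A, D}
read a: {A, B, C, D}
read b: {A, B, C, D}
read b: {A, B, C, D}
read b: {A, B, C, D}
read a: {A, B, C, D}
read b: {A, B, C, D}
read b: {A, B, C, D}
read b: {A, B, C, D}
read b: {A, B, C, D}
read b: {A, B, C, D}
Final reachable set {A, B, C, D} has 4 states.

4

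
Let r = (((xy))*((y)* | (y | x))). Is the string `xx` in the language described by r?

no

No split of xx into u·v has ((xy))* matching u and ((y)*|(y|x)) matching v.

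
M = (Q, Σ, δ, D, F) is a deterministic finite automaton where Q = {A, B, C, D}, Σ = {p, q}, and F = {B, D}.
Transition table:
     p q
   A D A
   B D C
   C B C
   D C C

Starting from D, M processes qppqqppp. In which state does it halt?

D --q--> C
C --p--> B
B --p--> D
D --q--> C
C --q--> C
C --p--> B
B --p--> D
D --p--> C

C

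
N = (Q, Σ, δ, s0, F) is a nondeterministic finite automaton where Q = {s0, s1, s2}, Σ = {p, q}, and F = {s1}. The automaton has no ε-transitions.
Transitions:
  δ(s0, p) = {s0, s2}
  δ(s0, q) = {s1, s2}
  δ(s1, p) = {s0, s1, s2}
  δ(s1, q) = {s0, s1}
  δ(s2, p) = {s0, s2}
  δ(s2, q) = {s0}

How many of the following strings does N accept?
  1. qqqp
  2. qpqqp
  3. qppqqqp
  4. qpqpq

4

qqqp: accepted
qpqqp: accepted
qppqqqp: accepted
qpqpq: accepted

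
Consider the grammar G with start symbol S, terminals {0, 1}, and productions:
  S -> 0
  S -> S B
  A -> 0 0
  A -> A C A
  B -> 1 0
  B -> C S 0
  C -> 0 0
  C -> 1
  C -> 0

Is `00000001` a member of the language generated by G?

no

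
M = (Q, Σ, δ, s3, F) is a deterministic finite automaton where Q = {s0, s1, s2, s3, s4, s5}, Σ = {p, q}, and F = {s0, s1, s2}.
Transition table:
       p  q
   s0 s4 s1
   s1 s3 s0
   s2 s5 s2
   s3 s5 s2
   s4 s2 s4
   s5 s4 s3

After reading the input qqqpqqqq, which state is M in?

s2

s3 --q--> s2
s2 --q--> s2
s2 --q--> s2
s2 --p--> s5
s5 --q--> s3
s3 --q--> s2
s2 --q--> s2
s2 --q--> s2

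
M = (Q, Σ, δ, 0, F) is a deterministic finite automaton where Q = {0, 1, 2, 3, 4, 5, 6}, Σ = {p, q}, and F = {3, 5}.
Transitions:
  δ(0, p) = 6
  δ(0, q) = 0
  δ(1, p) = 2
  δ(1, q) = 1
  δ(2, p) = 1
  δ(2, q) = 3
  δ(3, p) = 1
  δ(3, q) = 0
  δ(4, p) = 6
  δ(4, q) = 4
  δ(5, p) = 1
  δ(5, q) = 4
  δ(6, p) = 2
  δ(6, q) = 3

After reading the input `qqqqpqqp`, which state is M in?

0 --q--> 0
0 --q--> 0
0 --q--> 0
0 --q--> 0
0 --p--> 6
6 --q--> 3
3 --q--> 0
0 --p--> 6

6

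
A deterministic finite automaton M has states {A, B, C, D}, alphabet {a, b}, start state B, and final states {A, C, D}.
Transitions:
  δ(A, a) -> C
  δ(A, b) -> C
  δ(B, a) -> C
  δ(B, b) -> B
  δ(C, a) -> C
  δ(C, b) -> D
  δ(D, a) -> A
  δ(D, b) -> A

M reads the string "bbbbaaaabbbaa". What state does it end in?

C

B --b--> B
B --b--> B
B --b--> B
B --b--> B
B --a--> C
C --a--> C
C --a--> C
C --a--> C
C --b--> D
D --b--> A
A --b--> C
C --a--> C
C --a--> C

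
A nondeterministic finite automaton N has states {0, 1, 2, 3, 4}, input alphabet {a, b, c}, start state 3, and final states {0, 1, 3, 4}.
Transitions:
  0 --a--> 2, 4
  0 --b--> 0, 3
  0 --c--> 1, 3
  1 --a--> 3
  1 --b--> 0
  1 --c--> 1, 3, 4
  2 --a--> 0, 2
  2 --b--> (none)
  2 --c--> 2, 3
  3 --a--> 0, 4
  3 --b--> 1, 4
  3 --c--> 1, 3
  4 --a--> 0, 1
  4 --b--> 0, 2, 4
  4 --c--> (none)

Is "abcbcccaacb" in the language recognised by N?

Start: {3}
read a: {0, 4}
read b: {0, 2, 3, 4}
read c: {1, 2, 3}
read b: {0, 1, 4}
read c: {1, 3, 4}
read c: {1, 3, 4}
read c: {1, 3, 4}
read a: {0, 1, 3, 4}
read a: {0, 1, 2, 3, 4}
read c: {1, 2, 3, 4}
read b: {0, 1, 2, 4}
Reachable ∩ accepting = {0, 1, 4} — nonempty.

accepted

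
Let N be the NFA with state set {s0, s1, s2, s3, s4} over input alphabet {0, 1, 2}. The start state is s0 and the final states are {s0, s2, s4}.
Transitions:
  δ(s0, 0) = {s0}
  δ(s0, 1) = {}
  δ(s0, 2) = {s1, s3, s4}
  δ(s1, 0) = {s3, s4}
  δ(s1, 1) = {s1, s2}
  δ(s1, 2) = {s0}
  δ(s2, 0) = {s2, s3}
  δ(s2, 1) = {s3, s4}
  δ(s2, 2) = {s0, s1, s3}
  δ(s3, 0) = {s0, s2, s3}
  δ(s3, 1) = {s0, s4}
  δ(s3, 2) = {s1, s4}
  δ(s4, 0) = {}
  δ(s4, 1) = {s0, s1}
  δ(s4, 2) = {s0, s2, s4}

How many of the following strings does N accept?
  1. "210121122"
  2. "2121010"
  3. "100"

"210121122": accepted
"2121010": accepted
"100": rejected

2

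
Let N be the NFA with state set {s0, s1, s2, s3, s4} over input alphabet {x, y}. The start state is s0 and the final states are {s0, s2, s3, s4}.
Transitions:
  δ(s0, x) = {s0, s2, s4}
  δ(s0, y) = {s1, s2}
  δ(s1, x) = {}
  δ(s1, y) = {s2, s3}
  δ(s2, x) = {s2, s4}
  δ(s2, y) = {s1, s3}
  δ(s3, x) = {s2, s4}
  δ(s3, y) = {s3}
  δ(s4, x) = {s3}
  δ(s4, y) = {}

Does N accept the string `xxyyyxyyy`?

Start: {s0}
read x: {s0, s2, s4}
read x: {s0, s2, s3, s4}
read y: {s1, s2, s3}
read y: {s1, s2, s3}
read y: {s1, s2, s3}
read x: {s2, s4}
read y: {s1, s3}
read y: {s2, s3}
read y: {s1, s3}
Reachable ∩ accepting = {s3} — nonempty.

accepted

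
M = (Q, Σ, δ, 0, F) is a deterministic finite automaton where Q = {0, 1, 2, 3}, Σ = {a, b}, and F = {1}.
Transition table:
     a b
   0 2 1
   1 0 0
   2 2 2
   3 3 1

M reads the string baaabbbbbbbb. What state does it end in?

2

0 --b--> 1
1 --a--> 0
0 --a--> 2
2 --a--> 2
2 --b--> 2
2 --b--> 2
2 --b--> 2
2 --b--> 2
2 --b--> 2
2 --b--> 2
2 --b--> 2
2 --b--> 2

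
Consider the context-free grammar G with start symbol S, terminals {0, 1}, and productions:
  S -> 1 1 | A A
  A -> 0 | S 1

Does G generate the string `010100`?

no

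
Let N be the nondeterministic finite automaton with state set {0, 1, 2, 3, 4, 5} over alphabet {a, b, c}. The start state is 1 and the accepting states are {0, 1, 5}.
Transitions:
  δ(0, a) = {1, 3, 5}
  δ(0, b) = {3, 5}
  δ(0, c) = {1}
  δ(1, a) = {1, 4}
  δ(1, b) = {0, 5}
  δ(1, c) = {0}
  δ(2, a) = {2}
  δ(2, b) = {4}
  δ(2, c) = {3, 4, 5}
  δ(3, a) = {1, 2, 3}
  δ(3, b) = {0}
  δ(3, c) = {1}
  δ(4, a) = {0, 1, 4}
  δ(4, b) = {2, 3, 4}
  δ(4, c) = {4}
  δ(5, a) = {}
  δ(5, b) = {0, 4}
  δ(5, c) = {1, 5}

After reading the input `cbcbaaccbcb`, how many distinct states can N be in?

5

Start: {1}
read c: {0}
read b: {3, 5}
read c: {1, 5}
read b: {0, 4, 5}
read a: {0, 1, 3, 4, 5}
read a: {0, 1, 2, 3, 4, 5}
read c: {0, 1, 3, 4, 5}
read c: {0, 1, 4, 5}
read b: {0, 2, 3, 4, 5}
read c: {1, 3, 4, 5}
read b: {0, 2, 3, 4, 5}
Final reachable set {0, 2, 3, 4, 5} has 5 states.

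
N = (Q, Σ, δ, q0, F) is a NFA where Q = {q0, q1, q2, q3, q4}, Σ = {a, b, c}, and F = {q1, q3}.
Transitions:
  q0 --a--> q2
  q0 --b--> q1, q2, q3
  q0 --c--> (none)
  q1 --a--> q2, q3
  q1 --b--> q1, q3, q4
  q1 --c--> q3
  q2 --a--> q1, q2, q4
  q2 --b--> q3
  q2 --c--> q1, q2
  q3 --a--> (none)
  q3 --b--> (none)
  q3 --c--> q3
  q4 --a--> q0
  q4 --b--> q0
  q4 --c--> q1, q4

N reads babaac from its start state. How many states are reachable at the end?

Start: {q0}
read b: {q1, q2, q3}
read a: {q1, q2, q3, q4}
read b: {q0, q1, q3, q4}
read a: {q0, q2, q3}
read a: {q1, q2, q4}
read c: {q1, q2, q3, q4}
Final reachable set {q1, q2, q3, q4} has 4 states.

4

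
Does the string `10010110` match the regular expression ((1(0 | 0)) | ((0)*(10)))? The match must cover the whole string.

Neither (1(0|0)) nor ((0)*(10)) matches 10010110.

no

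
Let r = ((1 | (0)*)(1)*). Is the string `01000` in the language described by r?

No split of 01000 into u·v has (1|(0)*) matching u and (1)* matching v.

no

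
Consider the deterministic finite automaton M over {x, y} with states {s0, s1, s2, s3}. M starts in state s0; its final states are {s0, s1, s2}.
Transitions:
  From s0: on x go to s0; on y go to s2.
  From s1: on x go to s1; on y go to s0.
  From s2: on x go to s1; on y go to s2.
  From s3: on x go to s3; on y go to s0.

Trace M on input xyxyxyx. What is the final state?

s0 --x--> s0
s0 --y--> s2
s2 --x--> s1
s1 --y--> s0
s0 --x--> s0
s0 --y--> s2
s2 --x--> s1

s1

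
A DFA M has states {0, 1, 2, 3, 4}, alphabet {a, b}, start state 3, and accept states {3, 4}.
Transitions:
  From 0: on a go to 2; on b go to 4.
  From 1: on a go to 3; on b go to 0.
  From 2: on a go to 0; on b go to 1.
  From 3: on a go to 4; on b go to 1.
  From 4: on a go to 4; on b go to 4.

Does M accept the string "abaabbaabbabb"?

accepted

3 --a--> 4
4 --b--> 4
4 --a--> 4
4 --a--> 4
4 --b--> 4
4 --b--> 4
4 --a--> 4
4 --a--> 4
4 --b--> 4
4 --b--> 4
4 --a--> 4
4 --b--> 4
4 --b--> 4
End in state 4, which is an accepting state.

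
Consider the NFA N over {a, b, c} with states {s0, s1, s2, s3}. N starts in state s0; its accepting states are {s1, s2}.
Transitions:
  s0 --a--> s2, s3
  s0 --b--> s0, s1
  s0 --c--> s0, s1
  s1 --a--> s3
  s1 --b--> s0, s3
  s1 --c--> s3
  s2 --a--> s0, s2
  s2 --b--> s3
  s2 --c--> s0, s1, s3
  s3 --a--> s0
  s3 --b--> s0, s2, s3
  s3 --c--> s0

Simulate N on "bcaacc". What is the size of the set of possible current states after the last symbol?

3

Start: {s0}
read b: {s0, s1}
read c: {s0, s1, s3}
read a: {s0, s2, s3}
read a: {s0, s2, s3}
read c: {s0, s1, s3}
read c: {s0, s1, s3}
Final reachable set {s0, s1, s3} has 3 states.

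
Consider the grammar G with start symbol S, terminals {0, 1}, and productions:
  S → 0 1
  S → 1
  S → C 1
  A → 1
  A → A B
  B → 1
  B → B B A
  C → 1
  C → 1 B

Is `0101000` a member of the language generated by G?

no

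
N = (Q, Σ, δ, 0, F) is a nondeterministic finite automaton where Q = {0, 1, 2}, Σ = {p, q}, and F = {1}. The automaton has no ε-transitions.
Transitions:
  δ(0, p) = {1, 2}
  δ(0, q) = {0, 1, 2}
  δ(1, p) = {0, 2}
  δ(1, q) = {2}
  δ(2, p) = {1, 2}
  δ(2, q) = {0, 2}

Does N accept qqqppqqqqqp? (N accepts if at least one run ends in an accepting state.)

Start: {0}
read q: {0, 1, 2}
read q: {0, 1, 2}
read q: {0, 1, 2}
read p: {0, 1, 2}
read p: {0, 1, 2}
read q: {0, 1, 2}
read q: {0, 1, 2}
read q: {0, 1, 2}
read q: {0, 1, 2}
read q: {0, 1, 2}
read p: {0, 1, 2}
Reachable ∩ accepting = {1} — nonempty.

accepted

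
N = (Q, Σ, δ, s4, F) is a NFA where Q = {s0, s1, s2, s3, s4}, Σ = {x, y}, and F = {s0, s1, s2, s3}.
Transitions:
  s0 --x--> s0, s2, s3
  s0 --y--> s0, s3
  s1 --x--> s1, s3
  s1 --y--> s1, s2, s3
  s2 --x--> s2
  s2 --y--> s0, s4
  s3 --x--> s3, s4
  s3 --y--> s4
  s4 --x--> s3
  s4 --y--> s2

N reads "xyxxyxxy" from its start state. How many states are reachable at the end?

3

Start: {s4}
read x: {s3}
read y: {s4}
read x: {s3}
read x: {s3, s4}
read y: {s2, s4}
read x: {s2, s3}
read x: {s2, s3, s4}
read y: {s0, s2, s4}
Final reachable set {s0, s2, s4} has 3 states.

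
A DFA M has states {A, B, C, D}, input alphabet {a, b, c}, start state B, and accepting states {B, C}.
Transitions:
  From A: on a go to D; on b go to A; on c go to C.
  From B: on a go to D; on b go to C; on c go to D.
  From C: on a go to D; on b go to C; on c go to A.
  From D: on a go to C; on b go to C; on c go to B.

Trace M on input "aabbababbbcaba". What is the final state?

B --a--> D
D --a--> C
C --b--> C
C --b--> C
C --a--> D
D --b--> C
C --a--> D
D --b--> C
C --b--> C
C --b--> C
C --c--> A
A --a--> D
D --b--> C
C --a--> D

D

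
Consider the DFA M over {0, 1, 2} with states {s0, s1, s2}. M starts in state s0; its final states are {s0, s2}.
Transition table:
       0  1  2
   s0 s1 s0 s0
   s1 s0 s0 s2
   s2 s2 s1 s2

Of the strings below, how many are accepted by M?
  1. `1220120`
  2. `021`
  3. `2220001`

`1220120`: rejected
`021`: rejected
`2220001`: accepted

1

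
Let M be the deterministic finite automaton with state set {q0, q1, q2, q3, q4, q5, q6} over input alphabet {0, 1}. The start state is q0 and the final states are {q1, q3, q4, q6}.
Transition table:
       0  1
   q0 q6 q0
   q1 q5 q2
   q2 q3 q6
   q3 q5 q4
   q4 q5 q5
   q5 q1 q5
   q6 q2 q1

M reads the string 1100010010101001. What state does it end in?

q5

q0 --1--> q0
q0 --1--> q0
q0 --0--> q6
q6 --0--> q2
q2 --0--> q3
q3 --1--> q4
q4 --0--> q5
q5 --0--> q1
q1 --1--> q2
q2 --0--> q3
q3 --1--> q4
q4 --0--> q5
q5 --1--> q5
q5 --0--> q1
q1 --0--> q5
q5 --1--> q5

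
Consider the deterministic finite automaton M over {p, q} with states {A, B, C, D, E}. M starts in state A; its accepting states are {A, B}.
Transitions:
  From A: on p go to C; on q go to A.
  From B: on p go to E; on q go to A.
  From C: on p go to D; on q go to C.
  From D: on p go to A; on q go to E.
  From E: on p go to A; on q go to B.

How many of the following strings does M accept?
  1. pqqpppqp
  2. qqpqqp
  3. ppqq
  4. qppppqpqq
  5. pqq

2

pqqpppqp: rejected
qqpqqp: rejected
ppqq: accepted
qppppqpqq: accepted
pqq: rejected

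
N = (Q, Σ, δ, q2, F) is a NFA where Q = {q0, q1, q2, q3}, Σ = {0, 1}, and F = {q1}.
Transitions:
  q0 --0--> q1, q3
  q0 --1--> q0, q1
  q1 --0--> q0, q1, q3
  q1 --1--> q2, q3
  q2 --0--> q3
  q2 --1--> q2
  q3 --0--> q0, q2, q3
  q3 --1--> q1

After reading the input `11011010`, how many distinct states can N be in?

3

Start: {q2}
read 1: {q2}
read 1: {q2}
read 0: {q3}
read 1: {q1}
read 1: {q2, q3}
read 0: {q0, q2, q3}
read 1: {q0, q1, q2}
read 0: {q0, q1, q3}
Final reachable set {q0, q1, q3} has 3 states.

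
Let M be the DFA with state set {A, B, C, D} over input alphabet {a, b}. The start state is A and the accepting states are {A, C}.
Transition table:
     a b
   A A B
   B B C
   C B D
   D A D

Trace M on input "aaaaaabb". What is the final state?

C

A --a--> A
A --a--> A
A --a--> A
A --a--> A
A --a--> A
A --a--> A
A --b--> B
B --b--> C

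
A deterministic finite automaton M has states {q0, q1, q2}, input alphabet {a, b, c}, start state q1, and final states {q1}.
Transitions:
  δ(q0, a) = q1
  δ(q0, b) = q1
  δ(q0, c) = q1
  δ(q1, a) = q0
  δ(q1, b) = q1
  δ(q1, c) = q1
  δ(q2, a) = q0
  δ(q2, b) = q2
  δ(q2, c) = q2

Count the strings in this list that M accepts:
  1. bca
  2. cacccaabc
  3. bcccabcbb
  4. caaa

bca: rejected
cacccaabc: accepted
bcccabcbb: accepted
caaa: rejected

2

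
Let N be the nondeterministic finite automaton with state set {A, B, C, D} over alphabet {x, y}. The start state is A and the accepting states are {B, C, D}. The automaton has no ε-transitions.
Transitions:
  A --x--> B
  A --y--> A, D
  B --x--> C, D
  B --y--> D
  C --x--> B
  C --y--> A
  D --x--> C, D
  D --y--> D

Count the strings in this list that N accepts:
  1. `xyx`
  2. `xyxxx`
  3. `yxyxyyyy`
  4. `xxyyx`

4

`xyx`: accepted
`xyxxx`: accepted
`yxyxyyyy`: accepted
`xxyyx`: accepted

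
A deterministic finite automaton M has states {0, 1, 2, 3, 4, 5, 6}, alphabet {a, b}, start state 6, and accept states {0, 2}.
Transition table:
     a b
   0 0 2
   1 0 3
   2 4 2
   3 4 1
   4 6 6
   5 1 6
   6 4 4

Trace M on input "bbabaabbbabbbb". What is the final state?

6 --b--> 4
4 --b--> 6
6 --a--> 4
4 --b--> 6
6 --a--> 4
4 --a--> 6
6 --b--> 4
4 --b--> 6
6 --b--> 4
4 --a--> 6
6 --b--> 4
4 --b--> 6
6 --b--> 4
4 --b--> 6

6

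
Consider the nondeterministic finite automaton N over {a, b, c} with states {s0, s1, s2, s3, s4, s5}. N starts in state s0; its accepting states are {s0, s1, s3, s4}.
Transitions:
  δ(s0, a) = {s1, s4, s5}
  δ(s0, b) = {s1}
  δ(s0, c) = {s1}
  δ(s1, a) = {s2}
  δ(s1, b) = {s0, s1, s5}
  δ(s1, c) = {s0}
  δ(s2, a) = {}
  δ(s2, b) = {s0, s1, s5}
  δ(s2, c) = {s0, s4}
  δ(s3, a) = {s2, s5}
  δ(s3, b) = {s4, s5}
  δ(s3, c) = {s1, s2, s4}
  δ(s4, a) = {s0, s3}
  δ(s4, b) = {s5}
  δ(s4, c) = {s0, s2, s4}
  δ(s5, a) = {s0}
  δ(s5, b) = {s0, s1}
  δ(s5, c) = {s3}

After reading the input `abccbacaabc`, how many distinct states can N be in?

Start: {s0}
read a: {s1, s4, s5}
read b: {s0, s1, s5}
read c: {s0, s1, s3}
read c: {s0, s1, s2, s4}
read b: {s0, s1, s5}
read a: {s0, s1, s2, s4, s5}
read c: {s0, s1, s2, s3, s4}
read a: {s0, s1, s2, s3, s4, s5}
read a: {s0, s1, s2, s3, s4, s5}
read b: {s0, s1, s4, s5}
read c: {s0, s1, s2, s3, s4}
Final reachable set {s0, s1, s2, s3, s4} has 5 states.

5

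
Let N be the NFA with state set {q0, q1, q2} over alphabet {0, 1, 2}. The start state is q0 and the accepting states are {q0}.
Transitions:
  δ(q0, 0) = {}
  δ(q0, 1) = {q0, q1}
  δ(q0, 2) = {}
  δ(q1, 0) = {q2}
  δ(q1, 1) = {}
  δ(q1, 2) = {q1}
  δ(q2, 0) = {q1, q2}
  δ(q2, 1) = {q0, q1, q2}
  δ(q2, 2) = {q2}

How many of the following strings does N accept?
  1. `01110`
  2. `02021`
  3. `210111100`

0

`01110`: rejected
`02021`: rejected
`210111100`: rejected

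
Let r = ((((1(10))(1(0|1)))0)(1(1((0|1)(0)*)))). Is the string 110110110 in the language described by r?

Split as 110110·110: (((1(10))(1(0|1)))0) matches 110110 and (1(1((0|1)(0)*))) matches 110.

yes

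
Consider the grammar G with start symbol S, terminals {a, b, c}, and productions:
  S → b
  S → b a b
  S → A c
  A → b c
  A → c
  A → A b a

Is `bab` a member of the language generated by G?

yes

S ⇒ bab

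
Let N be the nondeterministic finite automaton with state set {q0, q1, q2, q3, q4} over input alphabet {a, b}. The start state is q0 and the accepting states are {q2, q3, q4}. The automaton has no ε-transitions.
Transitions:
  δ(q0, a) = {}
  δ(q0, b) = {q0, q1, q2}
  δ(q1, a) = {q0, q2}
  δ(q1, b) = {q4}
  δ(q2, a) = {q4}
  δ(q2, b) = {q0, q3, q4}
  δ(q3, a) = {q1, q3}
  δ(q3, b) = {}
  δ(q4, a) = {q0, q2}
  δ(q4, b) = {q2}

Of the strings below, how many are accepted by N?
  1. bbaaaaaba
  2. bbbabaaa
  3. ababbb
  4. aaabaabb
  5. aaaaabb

bbaaaaaba: accepted
bbbabaaa: accepted
ababbb: rejected
aaabaabb: rejected
aaaaabb: rejected

2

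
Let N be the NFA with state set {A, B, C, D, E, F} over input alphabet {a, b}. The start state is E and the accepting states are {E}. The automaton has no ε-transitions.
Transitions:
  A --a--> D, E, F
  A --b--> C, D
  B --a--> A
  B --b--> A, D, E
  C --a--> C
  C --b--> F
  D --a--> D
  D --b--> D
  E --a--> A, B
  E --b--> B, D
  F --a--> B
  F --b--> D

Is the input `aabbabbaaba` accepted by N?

accepted

Start: {E}
read a: {A, B}
read a: {A, D, E, F}
read b: {B, C, D}
read b: {A, D, E, F}
read a: {A, B, D, E, F}
read b: {A, B, C, D, E}
read b: {A, B, C, D, E, F}
read a: {A, B, C, D, E, F}
read a: {A, B, C, D, E, F}
read b: {A, B, C, D, E, F}
read a: {A, B, C, D, E, F}
Reachable ∩ accepting = {E} — nonempty.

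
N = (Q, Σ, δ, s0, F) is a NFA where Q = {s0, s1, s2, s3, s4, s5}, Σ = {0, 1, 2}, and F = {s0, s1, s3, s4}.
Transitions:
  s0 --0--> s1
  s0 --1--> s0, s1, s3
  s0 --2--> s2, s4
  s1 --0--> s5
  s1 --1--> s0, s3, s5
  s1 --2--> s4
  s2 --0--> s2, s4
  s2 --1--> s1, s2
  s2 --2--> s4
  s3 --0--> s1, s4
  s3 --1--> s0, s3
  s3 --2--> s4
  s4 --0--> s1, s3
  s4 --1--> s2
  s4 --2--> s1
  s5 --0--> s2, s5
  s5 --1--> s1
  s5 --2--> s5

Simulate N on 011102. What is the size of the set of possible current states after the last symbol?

3

Start: {s0}
read 0: {s1}
read 1: {s0, s3, s5}
read 1: {s0, s1, s3}
read 1: {s0, s1, s3, s5}
read 0: {s1, s2, s4, s5}
read 2: {s1, s4, s5}
Final reachable set {s1, s4, s5} has 3 states.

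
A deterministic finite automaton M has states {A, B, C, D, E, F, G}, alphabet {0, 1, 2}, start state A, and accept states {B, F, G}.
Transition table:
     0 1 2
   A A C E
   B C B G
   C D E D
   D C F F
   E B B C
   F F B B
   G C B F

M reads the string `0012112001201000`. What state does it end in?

D

A --0--> A
A --0--> A
A --1--> C
C --2--> D
D --1--> F
F --1--> B
B --2--> G
G --0--> C
C --0--> D
D --1--> F
F --2--> B
B --0--> C
C --1--> E
E --0--> B
B --0--> C
C --0--> D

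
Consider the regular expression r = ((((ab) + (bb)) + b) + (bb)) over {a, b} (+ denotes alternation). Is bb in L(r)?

yes

The left alternative (((ab)+(bb))+b) matches bb.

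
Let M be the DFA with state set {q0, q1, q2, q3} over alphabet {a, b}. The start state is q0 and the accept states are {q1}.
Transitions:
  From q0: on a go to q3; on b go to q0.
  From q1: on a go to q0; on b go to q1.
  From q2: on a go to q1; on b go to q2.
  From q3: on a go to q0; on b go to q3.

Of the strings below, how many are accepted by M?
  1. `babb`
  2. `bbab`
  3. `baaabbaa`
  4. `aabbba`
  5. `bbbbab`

0

`babb`: rejected
`bbab`: rejected
`baaabbaa`: rejected
`aabbba`: rejected
`bbbbab`: rejected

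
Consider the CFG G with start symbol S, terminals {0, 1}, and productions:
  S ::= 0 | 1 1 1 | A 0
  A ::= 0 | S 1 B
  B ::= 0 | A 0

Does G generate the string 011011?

no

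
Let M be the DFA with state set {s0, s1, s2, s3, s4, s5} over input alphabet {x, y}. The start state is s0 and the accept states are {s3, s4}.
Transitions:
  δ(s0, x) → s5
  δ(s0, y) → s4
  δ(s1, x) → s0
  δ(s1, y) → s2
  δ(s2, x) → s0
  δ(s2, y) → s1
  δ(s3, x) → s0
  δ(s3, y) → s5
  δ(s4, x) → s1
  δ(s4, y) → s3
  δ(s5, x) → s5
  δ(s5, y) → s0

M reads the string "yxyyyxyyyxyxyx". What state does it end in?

s5

s0 --y--> s4
s4 --x--> s1
s1 --y--> s2
s2 --y--> s1
s1 --y--> s2
s2 --x--> s0
s0 --y--> s4
s4 --y--> s3
s3 --y--> s5
s5 --x--> s5
s5 --y--> s0
s0 --x--> s5
s5 --y--> s0
s0 --x--> s5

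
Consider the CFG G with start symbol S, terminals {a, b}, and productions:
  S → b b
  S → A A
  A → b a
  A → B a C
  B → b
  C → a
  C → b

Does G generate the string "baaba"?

S ⇒ AA ⇒ BaCA ⇒ baCA ⇒ baaA ⇒ baaba

yes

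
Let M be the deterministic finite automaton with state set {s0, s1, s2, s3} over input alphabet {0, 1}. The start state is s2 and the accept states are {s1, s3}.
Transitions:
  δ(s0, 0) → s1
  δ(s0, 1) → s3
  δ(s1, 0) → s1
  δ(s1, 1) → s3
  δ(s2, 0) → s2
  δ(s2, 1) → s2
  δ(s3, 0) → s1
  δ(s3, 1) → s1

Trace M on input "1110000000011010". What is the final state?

s2 --1--> s2
s2 --1--> s2
s2 --1--> s2
s2 --0--> s2
s2 --0--> s2
s2 --0--> s2
s2 --0--> s2
s2 --0--> s2
s2 --0--> s2
s2 --0--> s2
s2 --0--> s2
s2 --1--> s2
s2 --1--> s2
s2 --0--> s2
s2 --1--> s2
s2 --0--> s2

s2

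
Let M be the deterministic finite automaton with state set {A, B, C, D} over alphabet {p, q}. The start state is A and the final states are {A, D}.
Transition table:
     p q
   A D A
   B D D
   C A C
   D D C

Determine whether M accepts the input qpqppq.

rejected

A --q--> A
A --p--> D
D --q--> C
C --p--> A
A --p--> D
D --q--> C
End in state C, which is not an accepting state.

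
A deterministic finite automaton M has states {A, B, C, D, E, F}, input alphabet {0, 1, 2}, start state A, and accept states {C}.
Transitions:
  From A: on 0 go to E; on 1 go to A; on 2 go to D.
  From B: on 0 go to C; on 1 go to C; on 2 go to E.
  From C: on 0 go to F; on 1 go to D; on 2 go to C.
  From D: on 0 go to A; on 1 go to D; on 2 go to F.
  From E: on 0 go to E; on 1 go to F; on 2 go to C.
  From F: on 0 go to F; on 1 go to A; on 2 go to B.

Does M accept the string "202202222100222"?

accepted

A --2--> D
D --0--> A
A --2--> D
D --2--> F
F --0--> F
F --2--> B
B --2--> E
E --2--> C
C --2--> C
C --1--> D
D --0--> A
A --0--> E
E --2--> C
C --2--> C
C --2--> C
End in state C, which is an accepting state.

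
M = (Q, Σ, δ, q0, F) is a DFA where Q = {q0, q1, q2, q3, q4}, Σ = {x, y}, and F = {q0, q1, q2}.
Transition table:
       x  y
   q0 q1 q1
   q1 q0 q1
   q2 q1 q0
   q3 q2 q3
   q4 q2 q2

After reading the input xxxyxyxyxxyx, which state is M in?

q0 --x--> q1
q1 --x--> q0
q0 --x--> q1
q1 --y--> q1
q1 --x--> q0
q0 --y--> q1
q1 --x--> q0
q0 --y--> q1
q1 --x--> q0
q0 --x--> q1
q1 --y--> q1
q1 --x--> q0

q0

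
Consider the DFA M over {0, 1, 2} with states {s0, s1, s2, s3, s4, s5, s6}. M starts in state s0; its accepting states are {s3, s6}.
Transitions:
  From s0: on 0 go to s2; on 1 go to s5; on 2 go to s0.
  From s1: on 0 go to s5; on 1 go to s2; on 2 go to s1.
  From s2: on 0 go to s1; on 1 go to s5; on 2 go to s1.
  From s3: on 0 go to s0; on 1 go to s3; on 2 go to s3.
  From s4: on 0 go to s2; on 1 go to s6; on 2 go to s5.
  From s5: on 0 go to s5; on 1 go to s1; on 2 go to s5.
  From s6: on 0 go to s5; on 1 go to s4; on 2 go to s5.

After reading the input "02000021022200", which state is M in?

s0 --0--> s2
s2 --2--> s1
s1 --0--> s5
s5 --0--> s5
s5 --0--> s5
s5 --0--> s5
s5 --2--> s5
s5 --1--> s1
s1 --0--> s5
s5 --2--> s5
s5 --2--> s5
s5 --2--> s5
s5 --0--> s5
s5 --0--> s5

s5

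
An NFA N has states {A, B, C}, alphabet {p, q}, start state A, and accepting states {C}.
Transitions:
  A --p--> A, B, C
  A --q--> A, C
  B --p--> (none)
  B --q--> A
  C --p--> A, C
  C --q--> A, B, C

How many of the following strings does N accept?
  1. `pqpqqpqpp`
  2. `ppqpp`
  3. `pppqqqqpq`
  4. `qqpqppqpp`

`pqpqqpqpp`: accepted
`ppqpp`: accepted
`pppqqqqpq`: accepted
`qqpqppqpp`: accepted

4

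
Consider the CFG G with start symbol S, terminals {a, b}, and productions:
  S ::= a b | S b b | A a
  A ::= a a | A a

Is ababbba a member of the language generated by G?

no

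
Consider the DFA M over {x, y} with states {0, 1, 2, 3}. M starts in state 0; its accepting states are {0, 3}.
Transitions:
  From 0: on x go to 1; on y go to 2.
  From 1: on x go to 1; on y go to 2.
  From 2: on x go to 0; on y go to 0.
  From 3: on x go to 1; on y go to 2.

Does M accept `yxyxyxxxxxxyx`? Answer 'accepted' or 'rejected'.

0 --y--> 2
2 --x--> 0
0 --y--> 2
2 --x--> 0
0 --y--> 2
2 --x--> 0
0 --x--> 1
1 --x--> 1
1 --x--> 1
1 --x--> 1
1 --x--> 1
1 --y--> 2
2 --x--> 0
End in state 0, which is an accepting state.

accepted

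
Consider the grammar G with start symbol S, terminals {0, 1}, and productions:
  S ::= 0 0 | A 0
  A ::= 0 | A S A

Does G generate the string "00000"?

yes

S ⇒ A0 ⇒ ASA0 ⇒ 0SA0 ⇒ 000A0 ⇒ 00000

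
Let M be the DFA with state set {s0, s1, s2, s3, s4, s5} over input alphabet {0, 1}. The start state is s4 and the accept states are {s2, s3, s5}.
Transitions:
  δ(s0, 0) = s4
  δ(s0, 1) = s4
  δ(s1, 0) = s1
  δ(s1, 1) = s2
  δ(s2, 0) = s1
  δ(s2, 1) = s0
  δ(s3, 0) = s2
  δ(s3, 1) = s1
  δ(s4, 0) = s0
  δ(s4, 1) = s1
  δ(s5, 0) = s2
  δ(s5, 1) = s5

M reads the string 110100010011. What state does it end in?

s4 --1--> s1
s1 --1--> s2
s2 --0--> s1
s1 --1--> s2
s2 --0--> s1
s1 --0--> s1
s1 --0--> s1
s1 --1--> s2
s2 --0--> s1
s1 --0--> s1
s1 --1--> s2
s2 --1--> s0

s0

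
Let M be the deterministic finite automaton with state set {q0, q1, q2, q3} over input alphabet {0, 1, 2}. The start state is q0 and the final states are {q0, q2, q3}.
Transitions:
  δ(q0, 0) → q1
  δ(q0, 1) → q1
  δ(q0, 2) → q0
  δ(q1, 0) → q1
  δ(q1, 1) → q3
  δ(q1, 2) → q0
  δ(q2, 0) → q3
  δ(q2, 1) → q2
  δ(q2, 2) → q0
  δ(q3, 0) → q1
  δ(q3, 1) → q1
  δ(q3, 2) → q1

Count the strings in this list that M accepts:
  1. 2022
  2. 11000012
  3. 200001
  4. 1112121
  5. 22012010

2022: accepted
11000012: rejected
200001: accepted
1112121: rejected
22012010: rejected

2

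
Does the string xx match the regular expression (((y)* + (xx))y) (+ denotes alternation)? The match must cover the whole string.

no

No split of xx into u·v has ((y)*+(xx)) matching u and y matching v.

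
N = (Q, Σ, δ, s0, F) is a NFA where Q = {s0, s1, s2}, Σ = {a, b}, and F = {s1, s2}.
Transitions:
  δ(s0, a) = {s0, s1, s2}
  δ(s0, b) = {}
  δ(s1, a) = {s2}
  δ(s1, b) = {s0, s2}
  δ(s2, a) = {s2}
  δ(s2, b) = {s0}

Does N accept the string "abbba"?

rejected

Start: {s0}
read a: {s0, s1, s2}
read b: {s0, s2}
read b: {s0}
read b: {}
The reachable set is empty and stays empty for the remaining 1 symbol.
Reachable ∩ accepting = {} — empty.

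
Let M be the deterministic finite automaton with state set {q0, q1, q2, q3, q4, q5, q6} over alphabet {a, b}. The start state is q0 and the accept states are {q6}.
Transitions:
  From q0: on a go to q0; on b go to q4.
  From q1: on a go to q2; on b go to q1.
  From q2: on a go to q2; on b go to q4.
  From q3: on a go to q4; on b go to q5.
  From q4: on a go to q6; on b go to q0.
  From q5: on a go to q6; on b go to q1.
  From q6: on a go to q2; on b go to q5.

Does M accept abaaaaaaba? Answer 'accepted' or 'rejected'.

accepted

q0 --a--> q0
q0 --b--> q4
q4 --a--> q6
q6 --a--> q2
q2 --a--> q2
q2 --a--> q2
q2 --a--> q2
q2 --a--> q2
q2 --b--> q4
q4 --a--> q6
End in state q6, which is an accepting state.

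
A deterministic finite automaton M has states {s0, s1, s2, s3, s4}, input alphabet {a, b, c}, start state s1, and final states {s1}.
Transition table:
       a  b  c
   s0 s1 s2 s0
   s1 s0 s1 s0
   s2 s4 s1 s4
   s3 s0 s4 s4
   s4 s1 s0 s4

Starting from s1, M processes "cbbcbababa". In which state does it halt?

s0

s1 --c--> s0
s0 --b--> s2
s2 --b--> s1
s1 --c--> s0
s0 --b--> s2
s2 --a--> s4
s4 --b--> s0
s0 --a--> s1
s1 --b--> s1
s1 --a--> s0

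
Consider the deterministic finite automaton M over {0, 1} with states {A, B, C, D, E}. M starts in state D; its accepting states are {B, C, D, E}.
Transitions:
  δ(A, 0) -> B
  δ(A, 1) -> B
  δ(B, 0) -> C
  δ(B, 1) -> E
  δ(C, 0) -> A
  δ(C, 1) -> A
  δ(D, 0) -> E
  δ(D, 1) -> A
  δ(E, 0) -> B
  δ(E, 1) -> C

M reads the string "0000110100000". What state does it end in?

D --0--> E
E --0--> B
B --0--> C
C --0--> A
A --1--> B
B --1--> E
E --0--> B
B --1--> E
E --0--> B
B --0--> C
C --0--> A
A --0--> B
B --0--> C

C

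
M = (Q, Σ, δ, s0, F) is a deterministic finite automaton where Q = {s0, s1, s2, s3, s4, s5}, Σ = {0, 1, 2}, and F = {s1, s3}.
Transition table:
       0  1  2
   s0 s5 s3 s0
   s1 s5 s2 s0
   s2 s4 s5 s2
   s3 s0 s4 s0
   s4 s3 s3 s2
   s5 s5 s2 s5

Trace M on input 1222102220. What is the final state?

s5

s0 --1--> s3
s3 --2--> s0
s0 --2--> s0
s0 --2--> s0
s0 --1--> s3
s3 --0--> s0
s0 --2--> s0
s0 --2--> s0
s0 --2--> s0
s0 --0--> s5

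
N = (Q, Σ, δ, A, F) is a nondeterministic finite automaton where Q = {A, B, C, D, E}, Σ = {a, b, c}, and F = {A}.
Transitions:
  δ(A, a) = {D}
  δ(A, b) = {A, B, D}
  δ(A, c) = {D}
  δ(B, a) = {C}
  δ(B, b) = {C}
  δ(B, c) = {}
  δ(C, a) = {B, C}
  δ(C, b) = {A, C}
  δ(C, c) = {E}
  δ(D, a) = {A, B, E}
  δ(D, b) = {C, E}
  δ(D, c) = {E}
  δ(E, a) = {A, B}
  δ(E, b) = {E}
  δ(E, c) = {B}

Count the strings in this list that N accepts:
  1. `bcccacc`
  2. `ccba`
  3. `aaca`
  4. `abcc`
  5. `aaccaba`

3

`bcccacc`: rejected
`ccba`: accepted
`aaca`: accepted
`abcc`: rejected
`aaccaba`: accepted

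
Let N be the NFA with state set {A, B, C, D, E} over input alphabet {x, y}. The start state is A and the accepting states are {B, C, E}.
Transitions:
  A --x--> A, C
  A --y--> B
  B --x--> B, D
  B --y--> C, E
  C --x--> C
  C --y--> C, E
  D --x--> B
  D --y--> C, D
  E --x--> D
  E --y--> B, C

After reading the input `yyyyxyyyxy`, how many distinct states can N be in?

Start: {A}
read y: {B}
read y: {C, E}
read y: {B, C, E}
read y: {B, C, E}
read x: {B, C, D}
read y: {C, D, E}
read y: {B, C, D, E}
read y: {B, C, D, E}
read x: {B, C, D}
read y: {C, D, E}
Final reachable set {C, D, E} has 3 states.

3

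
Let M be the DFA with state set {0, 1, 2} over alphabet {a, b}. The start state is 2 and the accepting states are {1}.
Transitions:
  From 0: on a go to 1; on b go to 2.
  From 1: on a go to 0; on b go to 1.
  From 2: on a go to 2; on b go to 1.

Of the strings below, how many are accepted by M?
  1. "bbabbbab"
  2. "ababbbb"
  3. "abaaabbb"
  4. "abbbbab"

2

"bbabbbab": rejected
"ababbbb": accepted
"abaaabbb": accepted
"abbbbab": rejected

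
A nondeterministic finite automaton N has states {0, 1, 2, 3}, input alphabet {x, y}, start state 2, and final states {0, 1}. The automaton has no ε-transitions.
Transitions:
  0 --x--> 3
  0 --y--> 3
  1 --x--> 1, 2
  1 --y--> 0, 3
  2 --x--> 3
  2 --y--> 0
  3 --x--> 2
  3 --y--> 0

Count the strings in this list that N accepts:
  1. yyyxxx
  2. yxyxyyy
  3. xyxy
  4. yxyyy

3

yyyxxx: rejected
yxyxyyy: accepted
xyxy: accepted
yxyyy: accepted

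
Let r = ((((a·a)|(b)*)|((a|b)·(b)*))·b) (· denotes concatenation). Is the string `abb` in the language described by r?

Split as ab·b: (((a·a)|(b)*)|((a|b)·(b)*)) matches ab and b matches b.

yes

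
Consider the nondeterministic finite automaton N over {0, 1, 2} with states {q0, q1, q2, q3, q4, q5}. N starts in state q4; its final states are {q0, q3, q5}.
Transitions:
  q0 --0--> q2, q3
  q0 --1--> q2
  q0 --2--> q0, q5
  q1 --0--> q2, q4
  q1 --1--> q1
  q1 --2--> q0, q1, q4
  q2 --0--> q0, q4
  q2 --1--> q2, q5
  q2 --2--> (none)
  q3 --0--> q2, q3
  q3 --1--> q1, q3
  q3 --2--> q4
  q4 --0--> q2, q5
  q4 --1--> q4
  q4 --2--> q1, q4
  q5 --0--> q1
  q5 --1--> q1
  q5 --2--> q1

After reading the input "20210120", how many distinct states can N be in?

4

Start: {q4}
read 2: {q1, q4}
read 0: {q2, q4, q5}
read 2: {q1, q4}
read 1: {q1, q4}
read 0: {q2, q4, q5}
read 1: {q1, q2, q4, q5}
read 2: {q0, q1, q4}
read 0: {q2, q3, q4, q5}
Final reachable set {q2, q3, q4, q5} has 4 states.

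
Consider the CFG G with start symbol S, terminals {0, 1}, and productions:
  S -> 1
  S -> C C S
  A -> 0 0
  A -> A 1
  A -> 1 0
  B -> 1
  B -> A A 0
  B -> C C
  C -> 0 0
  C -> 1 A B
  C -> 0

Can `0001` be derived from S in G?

S ⇒ CCS ⇒ 00CS ⇒ 000S ⇒ 0001

yes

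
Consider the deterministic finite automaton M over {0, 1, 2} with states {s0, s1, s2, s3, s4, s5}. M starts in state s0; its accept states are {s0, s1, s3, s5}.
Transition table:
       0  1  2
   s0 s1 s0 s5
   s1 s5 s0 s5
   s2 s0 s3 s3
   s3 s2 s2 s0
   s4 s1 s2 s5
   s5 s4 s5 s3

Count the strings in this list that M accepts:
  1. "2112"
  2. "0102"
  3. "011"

3

"2112": accepted
"0102": accepted
"011": accepted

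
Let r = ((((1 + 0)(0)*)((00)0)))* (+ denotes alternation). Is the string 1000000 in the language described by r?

Split into 1 piece 1000000; each matches (((1+0)(0)*)((00)0)).

yes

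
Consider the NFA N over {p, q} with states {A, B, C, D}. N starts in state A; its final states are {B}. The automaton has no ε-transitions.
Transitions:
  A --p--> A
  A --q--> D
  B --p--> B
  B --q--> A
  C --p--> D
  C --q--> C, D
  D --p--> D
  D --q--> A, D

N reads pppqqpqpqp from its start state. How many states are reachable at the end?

Start: {A}
read p: {A}
read p: {A}
read p: {A}
read q: {D}
read q: {A, D}
read p: {A, D}
read q: {A, D}
read p: {A, D}
read q: {A, D}
read p: {A, D}
Final reachable set {A, D} has 2 states.

2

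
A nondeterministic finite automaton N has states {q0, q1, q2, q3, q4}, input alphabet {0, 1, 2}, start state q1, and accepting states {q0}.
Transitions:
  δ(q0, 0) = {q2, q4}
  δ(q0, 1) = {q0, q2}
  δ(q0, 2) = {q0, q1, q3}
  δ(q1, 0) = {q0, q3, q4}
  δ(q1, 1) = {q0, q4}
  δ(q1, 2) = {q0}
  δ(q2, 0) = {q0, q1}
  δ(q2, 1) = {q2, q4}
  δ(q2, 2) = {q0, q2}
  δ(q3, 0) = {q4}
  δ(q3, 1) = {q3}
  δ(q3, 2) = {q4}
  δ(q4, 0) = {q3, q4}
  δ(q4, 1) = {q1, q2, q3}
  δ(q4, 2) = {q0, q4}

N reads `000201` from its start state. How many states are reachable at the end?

Start: {q1}
read 0: {q0, q3, q4}
read 0: {q2, q3, q4}
read 0: {q0, q1, q3, q4}
read 2: {q0, q1, q3, q4}
read 0: {q0, q2, q3, q4}
read 1: {q0, q1, q2, q3, q4}
Final reachable set {q0, q1, q2, q3, q4} has 5 states.

5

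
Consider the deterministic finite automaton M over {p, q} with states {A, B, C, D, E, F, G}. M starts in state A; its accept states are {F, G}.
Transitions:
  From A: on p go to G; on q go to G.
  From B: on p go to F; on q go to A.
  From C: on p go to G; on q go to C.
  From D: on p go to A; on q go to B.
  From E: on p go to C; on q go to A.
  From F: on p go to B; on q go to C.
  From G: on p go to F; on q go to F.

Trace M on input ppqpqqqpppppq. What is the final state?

A --p--> G
G --p--> F
F --q--> C
C --p--> G
G --q--> F
F --q--> C
C --q--> C
C --p--> G
G --p--> F
F --p--> B
B --p--> F
F --p--> B
B --q--> A

A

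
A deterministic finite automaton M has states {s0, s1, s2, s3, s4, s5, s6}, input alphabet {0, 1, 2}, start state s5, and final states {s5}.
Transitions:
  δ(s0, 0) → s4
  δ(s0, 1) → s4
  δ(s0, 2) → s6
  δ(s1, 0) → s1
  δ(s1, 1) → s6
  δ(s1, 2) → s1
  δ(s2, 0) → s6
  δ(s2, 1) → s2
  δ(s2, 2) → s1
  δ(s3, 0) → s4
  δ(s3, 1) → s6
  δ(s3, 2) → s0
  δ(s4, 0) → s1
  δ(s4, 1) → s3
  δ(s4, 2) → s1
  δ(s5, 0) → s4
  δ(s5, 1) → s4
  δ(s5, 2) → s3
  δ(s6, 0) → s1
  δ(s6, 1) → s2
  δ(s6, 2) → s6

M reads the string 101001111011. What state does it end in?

s2

s5 --1--> s4
s4 --0--> s1
s1 --1--> s6
s6 --0--> s1
s1 --0--> s1
s1 --1--> s6
s6 --1--> s2
s2 --1--> s2
s2 --1--> s2
s2 --0--> s6
s6 --1--> s2
s2 --1--> s2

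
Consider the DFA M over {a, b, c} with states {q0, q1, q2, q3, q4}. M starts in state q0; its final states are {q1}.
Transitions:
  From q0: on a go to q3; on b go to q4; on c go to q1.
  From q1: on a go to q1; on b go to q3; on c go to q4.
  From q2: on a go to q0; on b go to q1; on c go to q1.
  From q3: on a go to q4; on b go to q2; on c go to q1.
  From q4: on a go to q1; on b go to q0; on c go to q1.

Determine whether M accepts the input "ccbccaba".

rejected

q0 --c--> q1
q1 --c--> q4
q4 --b--> q0
q0 --c--> q1
q1 --c--> q4
q4 --a--> q1
q1 --b--> q3
q3 --a--> q4
End in state q4, which is not an accepting state.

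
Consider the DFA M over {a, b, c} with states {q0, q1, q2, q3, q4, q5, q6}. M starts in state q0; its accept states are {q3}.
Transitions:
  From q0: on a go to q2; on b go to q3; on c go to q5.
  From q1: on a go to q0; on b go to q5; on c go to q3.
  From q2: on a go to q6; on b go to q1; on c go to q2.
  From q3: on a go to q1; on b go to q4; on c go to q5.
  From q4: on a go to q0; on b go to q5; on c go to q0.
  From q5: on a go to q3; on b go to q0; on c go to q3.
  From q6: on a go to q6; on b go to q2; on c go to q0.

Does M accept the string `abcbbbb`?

accepted

q0 --a--> q2
q2 --b--> q1
q1 --c--> q3
q3 --b--> q4
q4 --b--> q5
q5 --b--> q0
q0 --b--> q3
End in state q3, which is an accepting state.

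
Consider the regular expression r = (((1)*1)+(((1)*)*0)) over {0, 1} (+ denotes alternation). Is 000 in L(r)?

Neither ((1)*1) nor (((1)*)*0) matches 000.

no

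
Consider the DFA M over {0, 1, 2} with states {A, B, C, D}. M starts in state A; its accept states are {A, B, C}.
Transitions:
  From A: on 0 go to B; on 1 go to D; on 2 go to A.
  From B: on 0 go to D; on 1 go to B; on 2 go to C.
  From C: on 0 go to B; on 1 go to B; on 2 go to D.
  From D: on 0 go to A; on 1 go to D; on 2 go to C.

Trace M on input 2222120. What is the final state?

A --2--> A
A --2--> A
A --2--> A
A --2--> A
A --1--> D
D --2--> C
C --0--> B

B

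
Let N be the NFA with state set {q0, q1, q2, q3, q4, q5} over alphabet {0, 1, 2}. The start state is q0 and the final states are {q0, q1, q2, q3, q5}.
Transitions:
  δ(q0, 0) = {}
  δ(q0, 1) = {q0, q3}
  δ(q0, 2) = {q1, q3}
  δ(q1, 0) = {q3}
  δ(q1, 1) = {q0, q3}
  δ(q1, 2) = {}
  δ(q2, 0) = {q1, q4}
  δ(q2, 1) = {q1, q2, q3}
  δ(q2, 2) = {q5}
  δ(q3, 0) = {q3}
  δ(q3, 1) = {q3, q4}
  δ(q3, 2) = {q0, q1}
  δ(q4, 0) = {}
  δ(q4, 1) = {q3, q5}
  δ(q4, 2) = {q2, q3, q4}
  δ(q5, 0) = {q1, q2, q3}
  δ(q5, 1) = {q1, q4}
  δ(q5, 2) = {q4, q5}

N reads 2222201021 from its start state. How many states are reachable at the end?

2

Start: {q0}
read 2: {q1, q3}
read 2: {q0, q1}
read 2: {q1, q3}
read 2: {q0, q1}
read 2: {q1, q3}
read 0: {q3}
read 1: {q3, q4}
read 0: {q3}
read 2: {q0, q1}
read 1: {q0, q3}
Final reachable set {q0, q3} has 2 states.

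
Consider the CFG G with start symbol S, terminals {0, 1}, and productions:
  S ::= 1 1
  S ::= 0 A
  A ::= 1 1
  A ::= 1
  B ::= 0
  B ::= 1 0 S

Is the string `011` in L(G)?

S ⇒ 0A ⇒ 011

yes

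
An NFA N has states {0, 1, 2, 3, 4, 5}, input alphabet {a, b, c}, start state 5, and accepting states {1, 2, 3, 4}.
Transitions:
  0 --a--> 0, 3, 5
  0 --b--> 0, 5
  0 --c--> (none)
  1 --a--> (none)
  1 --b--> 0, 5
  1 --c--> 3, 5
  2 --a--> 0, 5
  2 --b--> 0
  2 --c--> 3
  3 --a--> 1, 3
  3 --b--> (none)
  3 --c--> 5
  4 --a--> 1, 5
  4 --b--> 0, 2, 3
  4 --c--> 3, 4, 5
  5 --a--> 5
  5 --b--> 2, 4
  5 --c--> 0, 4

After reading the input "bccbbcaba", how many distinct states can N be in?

Start: {5}
read b: {2, 4}
read c: {3, 4, 5}
read c: {0, 3, 4, 5}
read b: {0, 2, 3, 4, 5}
read b: {0, 2, 3, 4, 5}
read c: {0, 3, 4, 5}
read a: {0, 1, 3, 5}
read b: {0, 2, 4, 5}
read a: {0, 1, 3, 5}
Final reachable set {0, 1, 3, 5} has 4 states.

4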